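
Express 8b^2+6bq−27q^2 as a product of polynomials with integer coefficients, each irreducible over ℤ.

(2b−3q)(4b+9q)

Group: 4b(2b−3q) + 9q(2b−3q); both groups contain (2b−3q).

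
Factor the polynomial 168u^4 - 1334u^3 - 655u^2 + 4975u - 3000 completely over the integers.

Among the possible rational roots, u = 5/4 is a root, so (4u - 5) is a factor; dividing leaves 42u^3 - 281u^2 - 515u + 600.
Continuing, u = -15/7 is a root, so (7u + 15) is a factor; dividing leaves 6u^2 - 53u + 40.
The remaining quadratic factors as (6u - 5)(u - 8).

(4u - 5)(6u - 5)(7u + 15)(u - 8)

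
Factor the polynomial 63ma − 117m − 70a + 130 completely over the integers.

Group as (63ma − 117m) + (−70a + 130) = 9m(7a − 13) − 10(7a − 13).
Both groups share the factor (7a − 13).

(7a − 13)(9m − 10)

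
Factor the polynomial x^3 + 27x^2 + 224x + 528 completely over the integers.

(x + 11)(x + 12)(x + 4)

Testing divisors of the constant over divisors of the leading coefficient, x = −11 is a root, so (x + 11) is a factor; dividing leaves x^2 + 16x + 48.
The remaining quadratic factors as (x + 4)(x + 12).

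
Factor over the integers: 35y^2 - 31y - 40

(5y - 8)(7y + 5)

Need a pair with product 35·(-40) = -1400 and sum -31: that's -56 and 25.
Split the middle term: 35y^2 - 56y + 25y - 40 = 7y(5y - 8) + 5(5y - 8).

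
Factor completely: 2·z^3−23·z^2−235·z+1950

(2·z−13)·(z+10)·(z−15)

By the rational root theorem, z = 15 is a root, so (z−15) divides it; the quotient is 2·z^2+7·z−130.
The remaining quadratic factors as (2·z−13)(z+10).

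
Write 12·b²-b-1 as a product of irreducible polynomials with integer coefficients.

(3·b-1)·(4·b+1)

Need a pair with product 12·(-1) = -12 and sum -1: that's -4 and 3.
Split the middle term: 12·b²-4·b + 3·b-1 = 4·b·(3·b-1) + (3·b-1).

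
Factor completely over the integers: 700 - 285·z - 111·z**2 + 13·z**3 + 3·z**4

(3·z - 5)·(z + 4)·(z + 7)·(z - 5)

By the rational root theorem, z = -4 is a root, giving the factor (z + 4) and quotient 3·z**3 + z**2 - 115·z + 175.
Continuing, z = 5 is a root, so (z - 5) divides it; the quotient is 3·z**2 + 16·z - 35.
The remaining quadratic factors as (z + 7)(3·z - 5).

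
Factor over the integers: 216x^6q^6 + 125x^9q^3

Pull out the common factor x^6q^3, leaving 125x^3 + 216q^3.
Recognize a sum of cubes with the parts 6q and 5x.

q^3x^6(5x + 6q)(25x^2 - 30xq + 36q^2)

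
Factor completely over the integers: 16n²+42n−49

Need a pair with product 16·(−49) = −784 and sum 42: that's 56 and −14.
Split the middle term: 16n²+56n − 14n−49 = 8n(2n+7) − 7(2n+7).

(2n+7)(8n−7)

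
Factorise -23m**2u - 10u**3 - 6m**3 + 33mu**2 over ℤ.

Group: 3m(-2m**2 - 9mu + 5u**2) - 2u(-2m**2 - 9mu + 5u**2); both groups contain (-2m**2 - 9mu + 5u**2), so (3m - 2u) is a factor with cofactor -2m**2 - 9mu + 5u**2.
The cofactor groups again: -2m**2 - 9mu + 5u**2 = -2m(m + 5u) + u(m + 5u); both groups contain (m + 5u), giving -(2m - u)(m + 5u).

-(2m - u)(3m - 2u)(m + 5u)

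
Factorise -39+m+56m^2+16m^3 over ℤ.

(4m+13)(4m-3)(m+1)

Testing divisors of the constant over divisors of the leading coefficient, m = -1 is a root, so (m+1) is a factor; dividing leaves 16m^2+40m-39.
The remaining quadratic factors as (4m+13)(4m-3).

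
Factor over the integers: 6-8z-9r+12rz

(3r-2)(4z-3)

Group as (12rz-9r) + (-8z+6) = 3r(4z-3) - 2(4z-3).
Both groups share the factor (4z-3).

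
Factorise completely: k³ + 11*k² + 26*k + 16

By the rational root theorem, k = -2 is a root, so (k + 2) is a factor; dividing leaves k² + 9*k + 8.
The remaining quadratic factors as (k + 8)(k + 1).

(k + 1)*(k + 2)*(k + 8)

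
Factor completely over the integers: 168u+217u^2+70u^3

Pull out the common factor 7u, then factor the remaining trinomial.

7u(2u+3)(5u+8)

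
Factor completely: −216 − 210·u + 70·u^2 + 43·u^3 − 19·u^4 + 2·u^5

Trying the rational-root candidates, u = −3/2 is a root, so (2·u + 3) is a factor; dividing leaves u^4 − 11·u^3 + 38·u^2 − 22·u − 72.
Next, u = −1 is a root, giving the factor (u + 1) and quotient u^3 − 12·u^2 + 50·u − 72.
Next, u = 4 is a root, giving the factor (u − 4) and quotient u^2 − 8·u + 18.
The quadratic u^2 − 8·u + 18 has discriminant −8 < 0 and is irreducible over ℤ.

(2·u + 3)·(u + 1)·(u − 4)·(u^2 − 8·u + 18)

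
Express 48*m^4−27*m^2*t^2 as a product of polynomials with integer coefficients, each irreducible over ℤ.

Every term has a factor of 3*m^2. Then 16*m^2−9*t^2 = (4*m)² − (3*t)².

3*m^2*(4*m+3*t)*(4*m−3*t)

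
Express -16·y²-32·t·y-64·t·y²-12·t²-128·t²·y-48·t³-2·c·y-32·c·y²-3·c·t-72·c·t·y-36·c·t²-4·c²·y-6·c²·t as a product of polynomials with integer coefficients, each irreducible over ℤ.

-(2·c+4·t+1)·(3·t+2·y)·(c+4·t+8·y)

Group: c·(-6·c·t-4·c·y-12·t²-8·t·y-3·t-2·y) + (4·t+8·y)·(-6·c·t-4·c·y-12·t²-8·t·y-3·t-2·y); both groups contain (-6·c·t-4·c·y-12·t²-8·t·y-3·t-2·y), so (c+4·t+8·y) is a factor with cofactor -6·c·t-4·c·y-12·t²-8·t·y-3·t-2·y.
The cofactor groups again: -6·c·t-4·c·y-12·t²-8·t·y-3·t-2·y = -3·t·(2·c+4·t+1) - 2·y·(2·c+4·t+1); both groups contain (2·c+4·t+1), giving -(3·t+2·y)·(2·c+4·t+1).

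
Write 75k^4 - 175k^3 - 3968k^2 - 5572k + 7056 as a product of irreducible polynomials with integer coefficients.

By the rational root theorem, k = -14/3 is a root, so (3k + 14) is a factor; dividing leaves 25k^3 - 175k^2 - 506k + 504.
Then k = -14/5 is a root, giving the factor (5k + 14) and quotient 5k^2 - 49k + 36.
The remaining quadratic factors as (5k - 4)(k - 9).

(3k + 14)(5k + 14)(5k - 4)(k - 9)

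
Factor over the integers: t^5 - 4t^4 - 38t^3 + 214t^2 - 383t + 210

(t + 7)(t - 1)(t - 6)(t^2 - 4t + 5)

Among the possible rational roots, t = -7 is a root, so (t + 7) is a factor; dividing leaves t^4 - 11t^3 + 39t^2 - 59t + 30.
Then t = 6 is a root, so (t - 6) is a factor; dividing leaves t^3 - 5t^2 + 9t - 5.
Next, t = 1 is a root, so (t - 1) is a factor; dividing leaves t^2 - 4t + 5.
The quadratic t^2 - 4t + 5 has discriminant -4 < 0 and is irreducible over ℤ.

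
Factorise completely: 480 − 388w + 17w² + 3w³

(3w − 4)(w + 15)(w − 8)

Trying the rational-root candidates, w = 4/3 is a root, so (3w − 4) divides it; the quotient is w² + 7w − 120.
The remaining quadratic factors as (w + 15)(w − 8).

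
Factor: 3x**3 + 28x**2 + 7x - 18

(3x - 2)(x + 1)(x + 9)

Testing divisors of the constant over divisors of the leading coefficient, x = -1 is a root, so (x + 1) is a factor; dividing leaves 3x**2 + 25x - 18.
The remaining quadratic factors as (x + 9)(3x - 2).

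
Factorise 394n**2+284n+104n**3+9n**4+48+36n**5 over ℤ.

Among the possible rational roots, n = −2/3 is a root, giving the factor (3n+2) and quotient 12n**4−5n**3+38n**2+106n+24.
Next, n = −4/3 is a root, giving the factor (3n+4) and quotient 4n**3−7n**2+22n+6.
Next, n = −1/4 is a root, so (4n+1) is a factor; dividing leaves n**2−2n+6.
The quadratic n**2−2n+6 has discriminant −20 < 0 and is irreducible over ℤ.

(3n+2)(3n+4)(4n+1)(n**2−2n+6)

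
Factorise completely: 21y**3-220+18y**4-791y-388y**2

(3y+1)(6y+11)(y+4)(y-5)

Testing divisors of the constant over divisors of the leading coefficient, y = -4 is a root, so (y+4) is a factor; dividing leaves 18y**3-51y**2-184y-55.
Next, y = -1/3 is a root, so (3y+1) is a factor; dividing leaves 6y**2-19y-55.
The remaining quadratic factors as (6y+11)(y-5).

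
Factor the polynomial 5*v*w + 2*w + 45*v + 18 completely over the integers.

Group as (5*v*w + 45*v) + (2*w + 18) = 5*v*(w + 9) + 2*(w + 9).
Both groups share the factor (w + 9).

(5*v + 2)*(w + 9)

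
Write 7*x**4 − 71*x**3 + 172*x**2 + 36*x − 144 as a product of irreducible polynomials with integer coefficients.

By the rational root theorem, x = 4 is a root, so (x − 4) is a factor; dividing leaves 7*x**3 − 43*x**2 + 36.
Continuing, x = 6 is a root, giving the factor (x − 6) and quotient 7*x**2 − x − 6.
The remaining quadratic factors as (x − 1)(7*x + 6).

(7*x + 6)*(x − 1)*(x − 4)*(x − 6)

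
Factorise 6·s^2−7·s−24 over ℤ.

Need a pair with product 6·(−24) = −144 and sum −7: that's 9 and −16.
Split the middle term: 6·s^2+9·s − 16·s−24 = 3·s·(2·s+3) − 8·(2·s+3).

(2·s+3)·(3·s−8)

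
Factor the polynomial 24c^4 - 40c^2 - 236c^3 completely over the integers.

4c^2(6c + 1)(c - 10)

Pull out the common factor 4c^2, then factor the remaining trinomial.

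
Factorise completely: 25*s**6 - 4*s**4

Pull out the common factor s**4, leaving 25*s**2 - 4.
Recognize a difference of squares with the parts 5*s and 2.

s**4*(5*s + 2)*(5*s - 2)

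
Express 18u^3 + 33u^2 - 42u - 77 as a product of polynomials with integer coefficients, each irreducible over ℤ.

(6u + 11)(3u^2 - 7)

Group as (18u^3 - 42u) + (33u^2 - 77) = 6u(3u^2 - 7) + 11(3u^2 - 7).
Both groups share the factor (3u^2 - 7).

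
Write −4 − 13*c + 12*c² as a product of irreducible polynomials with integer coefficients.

Need a pair with product 12·(−4) = −48 and sum −13: that's 3 and −16.
Split the middle term: 12*c² + 3*c − 16*c − 4 = 3*c*(4*c + 1) − 4*(4*c + 1).

(3*c − 4)*(4*c + 1)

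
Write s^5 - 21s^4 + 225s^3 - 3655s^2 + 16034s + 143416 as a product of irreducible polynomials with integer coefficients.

By the rational root theorem, s = -4 is a root, giving the factor (s + 4) and quotient s^4 - 25s^3 + 325s^2 - 4955s + 35854.
Then s = 14 is a root, giving the factor (s - 14) and quotient s^3 - 11s^2 + 171s - 2561.
Continuing, s = 13 is a root, so (s - 13) divides it; the quotient is s^2 + 2s + 197.
The quadratic s^2 + 2s + 197 has discriminant -784 < 0 and is irreducible over ℤ.

(s + 4)(s - 13)(s - 14)(s^2 + 2s + 197)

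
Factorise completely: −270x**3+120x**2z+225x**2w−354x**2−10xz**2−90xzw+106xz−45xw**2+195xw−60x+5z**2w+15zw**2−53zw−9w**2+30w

−(9x−z−3w+10)(2x−w)(15x−5z+3)

Group: 15x(−18x**2+2xz+15xw−20x−zw−3w**2+10w) + (−5z+3)(−18x**2+2xz+15xw−20x−zw−3w**2+10w); both groups contain (−18x**2+2xz+15xw−20x−zw−3w**2+10w), so (15x−5z+3) is a factor with cofactor −18x**2+2xz+15xw−20x−zw−3w**2+10w.
The cofactor groups again: −18x**2+2xz+15xw−20x−zw−3w**2+10w = −2x(9x−z−3w+10) + w(9x−z−3w+10); both groups contain (9x−z−3w+10), giving −(2x−w)(9x−z−3w+10).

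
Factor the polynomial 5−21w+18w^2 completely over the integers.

(3w−1)(6w−5)

Need a pair with product 18·5 = 90 and sum −21: that's −6 and −15.
Split the middle term: 18w^2−6w − 15w+5 = 6w(3w−1) − 5(3w−1).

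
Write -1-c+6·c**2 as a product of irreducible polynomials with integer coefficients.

(2·c-1)·(3·c+1)

Need a pair with product 6·(-1) = -6 and sum -1: that's 2 and -3.
Split the middle term: 6·c**2+2·c - 3·c-1 = 2·c·(3·c+1) - (3·c+1).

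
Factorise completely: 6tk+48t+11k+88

(6t+11)(k+8)

Group as (6tk+48t) + (11k+88) = 6t(k+8) + 11(k+8).
Both groups share the factor (k+8).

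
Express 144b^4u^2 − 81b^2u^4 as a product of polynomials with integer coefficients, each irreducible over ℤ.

9b^2u^2(4b + 3u)(4b − 3u)

Every term has a factor of 9b^2u^2. Then 16b^2 − 9u^2 = (4b)² − (3u)².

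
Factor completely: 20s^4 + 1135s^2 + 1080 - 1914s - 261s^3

(4s - 5)(5s - 9)(s - 4)(s - 6)

Testing divisors of the constant over divisors of the leading coefficient, s = 4 is a root, so (s - 4) divides it; the quotient is 20s^3 - 181s^2 + 411s - 270.
Continuing, s = 5/4 is a root, so (4s - 5) is a factor; dividing leaves 5s^2 - 39s + 54.
The remaining quadratic factors as (5s - 9)(s - 6).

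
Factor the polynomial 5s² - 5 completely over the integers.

5(s + 1)(s - 1)

Pull out the common factor 5; s² - 1 is a difference of squares.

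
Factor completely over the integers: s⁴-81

(s+3)*(s-3)*(s²+9)

Difference of squares twice: with A = s and B = 3, A⁴ − B⁴ = (A² − B²)(A² + B²), and A² − B² factors again.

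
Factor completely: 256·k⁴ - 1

Write as (16·k²)² − (1)², then factor 16·k² - 1 once more.

(4·k + 1)·(4·k - 1)·(16·k² + 1)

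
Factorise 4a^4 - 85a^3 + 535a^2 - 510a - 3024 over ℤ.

(4a + 7)(a - 6)(a - 8)(a - 9)

Trying the rational-root candidates, a = 9 is a root, so (a - 9) is a factor; dividing leaves 4a^3 - 49a^2 + 94a + 336.
Next, a = -7/4 is a root, so (4a + 7) divides it; the quotient is a^2 - 14a + 48.
The remaining quadratic factors as (a - 6)(a - 8).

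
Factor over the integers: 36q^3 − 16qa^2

Every term has a factor of 4q. Then 9q^2 − 4a^2 = (3q)² − (2a)².

4q(3q − 2a)(3q + 2a)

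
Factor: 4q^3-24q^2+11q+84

Trying the rational-root candidates, q = 7/2 is a root, so (2q-7) divides it; the quotient is 2q^2-5q-12.
The remaining quadratic factors as (q-4)(2q+3).

(2q+3)(2q-7)(q-4)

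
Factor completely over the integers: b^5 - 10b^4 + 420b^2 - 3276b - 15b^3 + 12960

(b + 8)(b - 6)(b - 9)(b^2 - 3b + 30)

By the rational root theorem, b = 6 is a root, so (b - 6) divides it; the quotient is b^4 - 4b^3 - 39b^2 + 186b - 2160.
Continuing, b = 9 is a root, so (b - 9) divides it; the quotient is b^3 + 5b^2 + 6b + 240.
Continuing, b = -8 is a root, giving the factor (b + 8) and quotient b^2 - 3b + 30.
The quadratic b^2 - 3b + 30 has discriminant -111 < 0 and is irreducible over ℤ.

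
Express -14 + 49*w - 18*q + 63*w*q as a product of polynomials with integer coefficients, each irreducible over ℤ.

Group as (63*w*q + 49*w) + (-18*q - 14) = 7*w*(9*q + 7) - 2*(9*q + 7).
Both groups share the factor (9*q + 7).

(7*w - 2)*(9*q + 7)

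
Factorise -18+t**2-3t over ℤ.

Two integers with product -18 and sum -3 are 3 and -6.

(t+3)(t-6)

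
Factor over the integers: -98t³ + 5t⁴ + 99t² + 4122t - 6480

By the rational root theorem, t = 15 is a root, giving the factor (t - 15) and quotient 5t³ - 23t² - 246t + 432.
Next, t = -6 is a root, so (t + 6) is a factor; dividing leaves 5t² - 53t + 72.
The remaining quadratic factors as (5t - 8)(t - 9).

(5t - 8)(t + 6)(t - 15)(t - 9)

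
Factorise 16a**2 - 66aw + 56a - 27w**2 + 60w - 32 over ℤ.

Group: 8a(2a - 9w + 8) + (3w - 4)(2a - 9w + 8); both groups contain (2a - 9w + 8).

(2a - 9w + 8)(8a + 3w - 4)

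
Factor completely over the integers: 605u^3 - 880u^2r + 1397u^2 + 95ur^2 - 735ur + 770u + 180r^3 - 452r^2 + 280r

(5u - 5r + 7)(11u - 9r + 10)(11u + 4r)

Group: 11u(55u^2 - 35ur + 77u - 20r^2 + 28r) + (-9r + 10)(55u^2 - 35ur + 77u - 20r^2 + 28r); both groups contain (55u^2 - 35ur + 77u - 20r^2 + 28r), so (11u - 9r + 10) is a factor with cofactor 55u^2 - 35ur + 77u - 20r^2 + 28r.
The cofactor groups again: 55u^2 - 35ur + 77u - 20r^2 + 28r = 5u(11u + 4r) + (-5r + 7)(11u + 4r); both groups contain (11u + 4r), giving (5u - 5r + 7)(11u + 4r).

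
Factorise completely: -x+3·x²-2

(3·x+2)·(x-1)

Need a pair with product 3·(-2) = -6 and sum -1: that's -3 and 2.
Split the middle term: 3·x²-3·x + 2·x-2 = 3·x·(x-1) + 2·(x-1).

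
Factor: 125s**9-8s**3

Pull out the common factor s**3, leaving 125s**6-8.
Recognize a difference of cubes with the parts 5s**2 and 2.

s**3(5s**2-2)(25s**4+10s**2+4)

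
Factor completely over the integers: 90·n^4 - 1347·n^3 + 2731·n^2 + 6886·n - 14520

(3·n - 10)·(5·n + 11)·(6·n - 11)·(n - 12)

By the rational root theorem, n = 11/6 is a root, so (6·n - 11) divides it; the quotient is 15·n^3 - 197·n^2 + 94·n + 1320.
Continuing, n = 10/3 is a root, giving the factor (3·n - 10) and quotient 5·n^2 - 49·n - 132.
The remaining quadratic factors as (5·n + 11)(n - 12).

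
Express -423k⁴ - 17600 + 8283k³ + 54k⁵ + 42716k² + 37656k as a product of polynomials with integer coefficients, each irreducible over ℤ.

(3k + 8)(3k - 1)(6k + 11)(k² - 12k + 200)

Testing divisors of the constant over divisors of the leading coefficient, k = -11/6 is a root, giving the factor (6k + 11) and quotient 9k⁴ - 87k³ + 1540k² + 4296k - 1600.
Continuing, k = 1/3 is a root, so (3k - 1) divides it; the quotient is 3k³ - 28k² + 504k + 1600.
Next, k = -8/3 is a root, so (3k + 8) divides it; the quotient is k² - 12k + 200.
The quadratic k² - 12k + 200 has discriminant -656 < 0 and is irreducible over ℤ.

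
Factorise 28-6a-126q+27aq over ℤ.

Group as (27aq-6a) + (-126q+28) = 3a(9q-2) - 14(9q-2).
Both groups share the factor (9q-2).

(3a-14)(9q-2)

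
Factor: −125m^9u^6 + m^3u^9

−m^3u^6(5m^2 − u)(25m^4 + 5m^2u + u^2)

Factor out m^3u^6 first: what remains is −125m^6 + u^3.
Recognize a difference of cubes with the parts u and 5m^2.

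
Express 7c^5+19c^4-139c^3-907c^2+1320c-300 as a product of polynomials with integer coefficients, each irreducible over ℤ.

(7c-2)(c-1)(c-5)(c^2+9c+30)

Trying the rational-root candidates, c = 2/7 is a root, so (7c-2) is a factor; dividing leaves c^4+3c^3-19c^2-135c+150.
Then c = 1 is a root, so (c-1) divides it; the quotient is c^3+4c^2-15c-150.
Next, c = 5 is a root, so (c-5) divides it; the quotient is c^2+9c+30.
The quadratic c^2+9c+30 has discriminant -39 < 0 and is irreducible over ℤ.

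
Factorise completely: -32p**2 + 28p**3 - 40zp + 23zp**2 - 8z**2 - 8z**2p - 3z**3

Group: z(-3z**2 + 4zp - 8z + 7p**2 - 8p) + 4p(-3z**2 + 4zp - 8z + 7p**2 - 8p); both groups contain (-3z**2 + 4zp - 8z + 7p**2 - 8p), so (z + 4p) is a factor with cofactor -3z**2 + 4zp - 8z + 7p**2 - 8p.
The cofactor groups again: -3z**2 + 4zp - 8z + 7p**2 - 8p = -z(3z - 7p + 8) - p(3z - 7p + 8); both groups contain (3z - 7p + 8), giving -(z + p)(3z - 7p + 8).

-(3z - 7p + 8)(z + 4p)(z + p)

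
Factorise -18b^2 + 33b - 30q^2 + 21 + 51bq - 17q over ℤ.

-(3b - 6q - 7)(6b - 5q + 3)

Group: -6b(3b - 6q - 7) + (5q - 3)(3b - 6q - 7); both groups contain (3b - 6q - 7).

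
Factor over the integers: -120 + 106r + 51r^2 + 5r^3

By the rational root theorem, r = -6 is a root, so (r + 6) divides it; the quotient is 5r^2 + 21r - 20.
The remaining quadratic factors as (5r - 4)(r + 5).

(5r - 4)(r + 5)(r + 6)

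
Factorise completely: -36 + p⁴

(p² + 6)(p² - 6)

Substitute u = p² to get a quadratic in u, then factor.
p² + 6 is irreducible over ℤ (always positive, so no real roots).
p² - 6 is irreducible over ℤ (6 is not a perfect square).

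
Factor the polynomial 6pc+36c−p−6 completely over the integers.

(6c−1)(p+6)

Group as (6pc−p) + (36c−6) = p(6c−1) + 6(6c−1).
Both groups share the factor (6c−1).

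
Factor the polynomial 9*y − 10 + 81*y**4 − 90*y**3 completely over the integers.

Group as (81*y**4 + 9*y) + (−90*y**3 − 10) = 9*y*(9*y**3 + 1) − 10*(9*y**3 + 1).
Both groups share the factor (9*y**3 + 1).

(9*y − 10)*(9*y**3 + 1)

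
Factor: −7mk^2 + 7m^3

7m(m − k)(m + k)

Every term has a factor of 7m. Then m^2 − k^2 = (m)² − (k)².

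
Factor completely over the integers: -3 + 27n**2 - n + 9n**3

By the rational root theorem, n = -1/3 is a root, so (3n + 1) is a factor; dividing leaves 3n**2 + 8n - 3.
The remaining quadratic factors as (n + 3)(3n - 1).

(3n + 1)(3n - 1)(n + 3)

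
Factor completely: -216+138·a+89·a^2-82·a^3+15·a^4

By the rational root theorem, a = 2 is a root, so (a-2) divides it; the quotient is 15·a^3-52·a^2-15·a+108.
Next, a = 9/5 is a root, giving the factor (5·a-9) and quotient 3·a^2-5·a-12.
The remaining quadratic factors as (a-3)(3·a+4).

(3·a+4)·(5·a-9)·(a-2)·(a-3)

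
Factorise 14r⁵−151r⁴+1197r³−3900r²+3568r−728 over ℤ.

(2r−7)(7r−2)(r−1)(r²−6r+52)

Trying the rational-root candidates, r = 2/7 is a root, so (7r−2) is a factor; dividing leaves 2r⁴−21r³+165r²−510r+364.
Next, r = 7/2 is a root, giving the factor (2r−7) and quotient r³−7r²+58r−52.
Then r = 1 is a root, so (r−1) divides it; the quotient is r²−6r+52.
The quadratic r²−6r+52 has discriminant −172 < 0 and is irreducible over ℤ.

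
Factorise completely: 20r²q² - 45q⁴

5q²(2r - 3q)(2r + 3q)

Pull out the common factor 5q²; 4r² - 9q² is a difference of squares.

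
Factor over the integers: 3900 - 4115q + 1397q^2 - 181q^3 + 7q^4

(7q - 13)(q - 15)(q - 4)(q - 5)

By the rational root theorem, q = 5 is a root, giving the factor (q - 5) and quotient 7q^3 - 146q^2 + 667q - 780.
Continuing, q = 13/7 is a root, so (7q - 13) divides it; the quotient is q^2 - 19q + 60.
The remaining quadratic factors as (q - 4)(q - 15).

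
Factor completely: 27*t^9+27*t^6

27*t^6*(t+1)*(t^2−t+1)

Pull out the common factor 27*t^6, leaving t^3+1.
Recognize a sum of cubes with the parts t and 1.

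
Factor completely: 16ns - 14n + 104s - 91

Group as (16ns - 14n) + (104s - 91) = 2n(8s - 7) + 13(8s - 7).
Both groups share the factor (8s - 7).

(2n + 13)(8s - 7)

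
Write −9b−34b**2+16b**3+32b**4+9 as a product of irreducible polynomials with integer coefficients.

By the rational root theorem, b = 3/4 is a root, giving the factor (4b−3) and quotient 8b**3+10b**2−b−3.
Next, b = 1/2 is a root, so (2b−1) divides it; the quotient is 4b**2+7b+3.
The remaining quadratic factors as (b+1)(4b+3).

(2b−1)(4b+3)(4b−3)(b+1)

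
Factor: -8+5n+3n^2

Need a pair with product 3·(-8) = -24 and sum 5: that's -3 and 8.
Split the middle term: 3n^2-3n + 8n-8 = 3n(n-1) + 8(n-1).

(3n+8)(n-1)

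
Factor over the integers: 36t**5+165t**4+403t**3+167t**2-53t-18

By the rational root theorem, t = -1/4 is a root, giving the factor (4t+1) and quotient 9t**4+39t**3+91t**2+19t-18.
Continuing, t = -2/3 is a root, so (3t+2) is a factor; dividing leaves 3t**3+11t**2+23t-9.
Next, t = 1/3 is a root, so (3t-1) divides it; the quotient is t**2+4t+9.
The quadratic t**2+4t+9 has discriminant -20 < 0 and is irreducible over ℤ.

(3t+2)(3t-1)(4t+1)(t**2+4t+9)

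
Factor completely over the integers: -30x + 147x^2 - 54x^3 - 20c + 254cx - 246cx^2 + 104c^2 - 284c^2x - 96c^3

-(2c + 3x)(6c + 2x - 5)(8c + 9x - 2)

Group: 2c(-48c^2 - 70cx + 52c - 18x^2 + 49x - 10) + 3x(-48c^2 - 70cx + 52c - 18x^2 + 49x - 10); both groups contain (-48c^2 - 70cx + 52c - 18x^2 + 49x - 10), so (2c + 3x) is a factor with cofactor -48c^2 - 70cx + 52c - 18x^2 + 49x - 10.
The cofactor groups again: -48c^2 - 70cx + 52c - 18x^2 + 49x - 10 = -8c(6c + 2x - 5) + (-9x + 2)(6c + 2x - 5); both groups contain (6c + 2x - 5), giving -(8c + 9x - 2)(6c + 2x - 5).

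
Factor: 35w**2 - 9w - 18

(5w + 3)(7w - 6)

Need a pair with product 35·(-18) = -630 and sum -9: that's -30 and 21.
Split the middle term: 35w**2 - 30w + 21w - 18 = 5w(7w - 6) + 3(7w - 6).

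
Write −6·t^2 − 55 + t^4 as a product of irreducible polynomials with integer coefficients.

Substitute u = t^2 to get a quadratic in u, then factor.
t^2 − 11 is irreducible over ℤ (11 is not a perfect square).
t^2 + 5 is irreducible over ℤ (always positive, so no real roots).

(t^2 + 5)·(t^2 − 11)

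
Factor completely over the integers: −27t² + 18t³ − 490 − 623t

Testing divisors of the constant over divisors of the leading coefficient, t = −5/6 is a root, so (6t + 5) is a factor; dividing leaves 3t² − 7t − 98.
The remaining quadratic factors as (3t + 14)(t − 7).

(3t + 14)(6t + 5)(t − 7)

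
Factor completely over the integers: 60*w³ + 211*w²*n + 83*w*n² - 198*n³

Group: 4*w*(15*w² + 19*w*n - 22*n²) + 9*n*(15*w² + 19*w*n - 22*n²); both groups contain (15*w² + 19*w*n - 22*n²), so (4*w + 9*n) is a factor with cofactor 15*w² + 19*w*n - 22*n².
The cofactor groups again: 15*w² + 19*w*n - 22*n² = w*(15*w - 11*n) + 2*n*(15*w - 11*n); both groups contain (15*w - 11*n), giving (w + 2*n)*(15*w - 11*n).

(15*w - 11*n)*(w + 2*n)*(4*w + 9*n)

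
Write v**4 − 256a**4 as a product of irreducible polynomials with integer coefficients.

(v)⁴ − (4a)⁴ = ((v)² − (4a)²)((v)² + (4a)²); the first factor splits again, the second (v**2 + 16a**2) is irreducible.

(v − 4a)(v + 4a)(v**2 + 16a**2)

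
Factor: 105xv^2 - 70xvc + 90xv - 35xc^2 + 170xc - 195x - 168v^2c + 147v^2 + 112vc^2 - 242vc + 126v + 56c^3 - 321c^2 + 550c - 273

Group: 5x(21v^2 - 14vc + 18v - 7c^2 + 34c - 39) + (-8c + 7)(21v^2 - 14vc + 18v - 7c^2 + 34c - 39); both groups contain (21v^2 - 14vc + 18v - 7c^2 + 34c - 39), so (5x - 8c + 7) is a factor with cofactor 21v^2 - 14vc + 18v - 7c^2 + 34c - 39.
The cofactor groups again: 21v^2 - 14vc + 18v - 7c^2 + 34c - 39 = 3v(7v - 7c + 13) + (c - 3)(7v - 7c + 13); both groups contain (7v - 7c + 13), giving (3v + c - 3)(7v - 7c + 13).

(7v - 7c + 13)(5x - 8c + 7)(3v + c - 3)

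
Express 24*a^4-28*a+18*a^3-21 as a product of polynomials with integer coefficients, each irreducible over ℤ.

Group as (24*a^4-28*a) + (18*a^3-21) = 4*a*(6*a^3-7) + 3*(6*a^3-7).
Both groups share the factor (6*a^3-7).

(4*a+3)*(6*a^3-7)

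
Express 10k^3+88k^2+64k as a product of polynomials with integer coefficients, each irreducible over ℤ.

Pull out the common factor 2k, then factor the remaining trinomial.

2k(5k+4)(k+8)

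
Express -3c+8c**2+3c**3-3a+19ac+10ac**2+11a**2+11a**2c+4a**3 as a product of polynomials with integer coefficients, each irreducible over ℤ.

(4a+3c-1)(a+c)(a+c+3)

Group: a(4a**2+7ac-a+3c**2-c) + (c+3)(4a**2+7ac-a+3c**2-c); both groups contain (4a**2+7ac-a+3c**2-c), so (a+c+3) is a factor with cofactor 4a**2+7ac-a+3c**2-c.
The cofactor groups again: 4a**2+7ac-a+3c**2-c = 4a(a+c) + (3c-1)(a+c); both groups contain (a+c), giving (4a+3c-1)(a+c).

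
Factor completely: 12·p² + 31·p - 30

(3·p + 10)·(4·p - 3)

Need a pair with product 12·(-30) = -360 and sum 31: that's -9 and 40.
Split the middle term: 12·p² - 9·p + 40·p - 30 = 3·p·(4·p - 3) + 10·(4·p - 3).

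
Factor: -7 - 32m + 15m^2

Need a pair with product 15·(-7) = -105 and sum -32: that's 3 and -35.
Split the middle term: 15m^2 + 3m - 35m - 7 = 3m(5m + 1) - 7(5m + 1).

(3m - 7)(5m + 1)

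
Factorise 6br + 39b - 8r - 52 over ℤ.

Group as (6br + 39b) + (-8r - 52) = 3b(2r + 13) - 4(2r + 13).
Both groups share the factor (2r + 13).

(2r + 13)(3b - 4)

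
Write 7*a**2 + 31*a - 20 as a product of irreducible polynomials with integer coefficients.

(7*a - 4)*(a + 5)

Need a pair with product 7·(-20) = -140 and sum 31: that's 35 and -4.
Split the middle term: 7*a**2 + 35*a - 4*a - 20 = 7*a*(a + 5) - 4*(a + 5).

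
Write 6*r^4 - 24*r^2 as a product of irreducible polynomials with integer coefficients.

6*r^2*(r + 2)*(r - 2)

Every term has a factor of 6*r^2. Then r^2 - 4 = (r)² − (2)².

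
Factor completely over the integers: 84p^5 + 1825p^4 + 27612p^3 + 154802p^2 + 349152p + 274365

By the rational root theorem, p = -7/3 is a root, so (3p + 7) is a factor; dividing leaves 28p^4 + 543p^3 + 7937p^2 + 33081p + 39195.
Next, p = -15/7 is a root, so (7p + 15) is a factor; dividing leaves 4p^3 + 69p^2 + 986p + 2613.
Then p = -13/4 is a root, so (4p + 13) is a factor; dividing leaves p^2 + 14p + 201.
The quadratic p^2 + 14p + 201 has discriminant -608 < 0 and is irreducible over ℤ.

(3p + 7)(4p + 13)(7p + 15)(p^2 + 14p + 201)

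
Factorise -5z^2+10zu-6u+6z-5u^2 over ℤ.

-(5z-5u-6)(z-u)

Group: -5z(z-u) + (5u+6)(z-u); both groups contain (z-u).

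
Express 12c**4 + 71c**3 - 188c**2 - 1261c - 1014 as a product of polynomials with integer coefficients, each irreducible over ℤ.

Among the possible rational roots, c = -6 is a root, so (c + 6) divides it; the quotient is 12c**3 - c**2 - 182c - 169.
Continuing, c = 13/3 is a root, so (3c - 13) divides it; the quotient is 4c**2 + 17c + 13.
The remaining quadratic factors as (4c + 13)(c + 1).

(3c - 13)(4c + 13)(c + 1)(c + 6)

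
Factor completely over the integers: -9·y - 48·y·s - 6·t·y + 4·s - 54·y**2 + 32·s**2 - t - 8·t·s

Group: -6·y·(t + 9·y - 4·s) + (-8·s - 1)·(t + 9·y - 4·s); both groups contain (t + 9·y - 4·s).

-(t + 9·y - 4·s)·(6·y + 8·s + 1)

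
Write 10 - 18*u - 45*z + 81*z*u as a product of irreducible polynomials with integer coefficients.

(9*u - 5)*(9*z - 2)

Group as (81*z*u - 45*z) + (-18*u + 10) = 9*z*(9*u - 5) - 2*(9*u - 5).
Both groups share the factor (9*u - 5).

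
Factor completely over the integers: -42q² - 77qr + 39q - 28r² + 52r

-(14q + 7r - 13)(3q + 4r)

Group: -3q(14q + 7r - 13) - 4r(14q + 7r - 13); both groups contain (14q + 7r - 13).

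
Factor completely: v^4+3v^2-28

Substitute u = v^2 to get a quadratic in u, then factor.
v^2+7 is irreducible over ℤ (always positive, so no real roots).
v^2-4 is a difference of squares.

(v+2)(v-2)(v^2+7)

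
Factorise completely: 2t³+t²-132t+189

By the rational root theorem, t = 7 is a root, so (t-7) divides it; the quotient is 2t²+15t-27.
The remaining quadratic factors as (2t-3)(t+9).

(2t-3)(t+9)(t-7)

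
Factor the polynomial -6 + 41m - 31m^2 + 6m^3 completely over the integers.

Trying the rational-root candidates, m = 2 is a root, so (m - 2) divides it; the quotient is 6m^2 - 19m + 3.
The remaining quadratic factors as (m - 3)(6m - 1).

(6m - 1)(m - 2)(m - 3)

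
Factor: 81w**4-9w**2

Pull out the common factor 9w**2; 9w**2-1 is a difference of squares.

9w**2(3w+1)(3w-1)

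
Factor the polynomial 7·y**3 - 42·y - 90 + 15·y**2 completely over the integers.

(7·y + 15)·(y**2 - 6)

Group as (7·y**3 - 42·y) + (15·y**2 - 90) = 7·y·(y**2 - 6) + 15·(y**2 - 6).
Both groups share the factor (y**2 - 6).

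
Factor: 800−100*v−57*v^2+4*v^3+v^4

Testing divisors of the constant over divisors of the leading coefficient, v = −5 is a root, so (v+5) is a factor; dividing leaves v^3−v^2−52*v+160.
Continuing, v = −8 is a root, giving the factor (v+8) and quotient v^2−9*v+20.
The remaining quadratic factors as (v−5)(v−4).

(v+5)*(v+8)*(v−4)*(v−5)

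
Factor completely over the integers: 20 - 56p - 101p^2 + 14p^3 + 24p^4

(4p - 1)(6p + 5)(p + 2)(p - 2)

By the rational root theorem, p = 1/4 is a root, so (4p - 1) divides it; the quotient is 6p^3 + 5p^2 - 24p - 20.
Continuing, p = 2 is a root, so (p - 2) is a factor; dividing leaves 6p^2 + 17p + 10.
The remaining quadratic factors as (6p + 5)(p + 2).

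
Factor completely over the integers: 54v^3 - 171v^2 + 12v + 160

Trying the rational-root candidates, v = 4/3 is a root, so (3v - 4) divides it; the quotient is 18v^2 - 33v - 40.
The remaining quadratic factors as (3v - 8)(6v + 5).

(3v - 4)(3v - 8)(6v + 5)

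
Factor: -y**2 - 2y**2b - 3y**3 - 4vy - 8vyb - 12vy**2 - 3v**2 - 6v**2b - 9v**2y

-(3y + 2b + 1)(3v + y)(v + y)

Group: 3y(-3v**2 - 4vy - y**2) + (2b + 1)(-3v**2 - 4vy - y**2); both groups contain (-3v**2 - 4vy - y**2), so (3y + 2b + 1) is a factor with cofactor -3v**2 - 4vy - y**2.
The cofactor groups again: -3v**2 - 4vy - y**2 = -3v(v + y) - y(v + y); both groups contain (v + y), giving -(3v + y)(v + y).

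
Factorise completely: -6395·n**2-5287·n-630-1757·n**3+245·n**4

Testing divisors of the constant over divisors of the leading coefficient, n = -9/7 is a root, so (7·n+9) divides it; the quotient is 35·n**3-296·n**2-533·n-70.
Then n = -1/7 is a root, so (7·n+1) is a factor; dividing leaves 5·n**2-43·n-70.
The remaining quadratic factors as (5·n+7)(n-10).

(5·n+7)·(7·n+1)·(7·n+9)·(n-10)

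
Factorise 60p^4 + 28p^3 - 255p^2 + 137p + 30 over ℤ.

Testing divisors of the constant over divisors of the leading coefficient, p = 6/5 is a root, so (5p - 6) is a factor; dividing leaves 12p^3 + 20p^2 - 27p - 5.
Then p = -1/6 is a root, so (6p + 1) divides it; the quotient is 2p^2 + 3p - 5.
The remaining quadratic factors as (p - 1)(2p + 5).

(2p + 5)(5p - 6)(6p + 1)(p - 1)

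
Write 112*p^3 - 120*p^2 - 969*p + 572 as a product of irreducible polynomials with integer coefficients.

(4*p + 11)*(4*p - 13)*(7*p - 4)

By the rational root theorem, p = 4/7 is a root, so (7*p - 4) divides it; the quotient is 16*p^2 - 8*p - 143.
The remaining quadratic factors as (4*p - 13)(4*p + 11).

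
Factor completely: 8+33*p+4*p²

Need a pair with product 4·8 = 32 and sum 33: that's 1 and 32.
Split the middle term: 4*p²+p + 32*p+8 = p*(4*p+1) + 8*(4*p+1).

(4*p+1)*(p+8)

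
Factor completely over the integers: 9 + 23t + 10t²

(2t + 1)(5t + 9)

Need a pair with product 10·9 = 90 and sum 23: that's 5 and 18.
Split the middle term: 10t² + 5t + 18t + 9 = 5t(2t + 1) + 9(2t + 1).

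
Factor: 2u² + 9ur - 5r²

Group: 2u(u + 5r) - r(u + 5r); both groups contain (u + 5r).

(2u - r)(u + 5r)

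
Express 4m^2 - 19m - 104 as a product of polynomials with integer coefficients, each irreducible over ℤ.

Need a pair with product 4·(-104) = -416 and sum -19: that's -32 and 13.
Split the middle term: 4m^2 - 32m + 13m - 104 = 4m(m - 8) + 13(m - 8).

(4m + 13)(m - 8)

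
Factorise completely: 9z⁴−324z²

9z²(z+6)(z−6)

Every term has a factor of 9z². Then z²−36 = (z)² − (6)².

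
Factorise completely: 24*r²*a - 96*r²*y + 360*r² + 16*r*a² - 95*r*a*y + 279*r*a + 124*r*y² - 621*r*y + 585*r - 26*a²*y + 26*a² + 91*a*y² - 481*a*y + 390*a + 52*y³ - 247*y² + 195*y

Group: 8*r*(3*r*a - 12*r*y + 45*r + 2*a² - 7*a*y + 30*a - 4*y² + 15*y) + (-13*y + 13)*(3*r*a - 12*r*y + 45*r + 2*a² - 7*a*y + 30*a - 4*y² + 15*y); both groups contain (3*r*a - 12*r*y + 45*r + 2*a² - 7*a*y + 30*a - 4*y² + 15*y), so (8*r - 13*y + 13) is a factor with cofactor 3*r*a - 12*r*y + 45*r + 2*a² - 7*a*y + 30*a - 4*y² + 15*y.
The cofactor groups again: 3*r*a - 12*r*y + 45*r + 2*a² - 7*a*y + 30*a - 4*y² + 15*y = 3*r*(a - 4*y + 15) + (2*a + y)*(a - 4*y + 15); both groups contain (a - 4*y + 15), giving (3*r + 2*a + y)*(a - 4*y + 15).

(3*r + 2*a + y)*(8*r - 13*y + 13)*(a - 4*y + 15)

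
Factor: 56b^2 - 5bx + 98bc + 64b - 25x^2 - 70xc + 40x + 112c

Group: 8b(7b - 5x + 8) + (5x + 14c)(7b - 5x + 8); both groups contain (7b - 5x + 8).

(7b - 5x + 8)(8b + 5x + 14c)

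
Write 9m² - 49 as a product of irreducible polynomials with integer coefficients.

(3m + 7)(3m - 7)

Need a pair with product 9·(-49) = -441 and sum 0: that's -21 and 21.
Split the middle term: 9m² - 21m + 21m - 49 = 3m(3m - 7) + 7(3m - 7).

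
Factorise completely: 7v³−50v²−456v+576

Among the possible rational roots, v = 8/7 is a root, so (7v−8) is a factor; dividing leaves v²−6v−72.
The remaining quadratic factors as (v+6)(v−12).

(7v−8)(v+6)(v−12)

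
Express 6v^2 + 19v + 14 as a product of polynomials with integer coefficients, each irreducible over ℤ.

(6v + 7)(v + 2)

Need a pair with product 6·14 = 84 and sum 19: that's 12 and 7.
Split the middle term: 6v^2 + 12v + 7v + 14 = 6v(v + 2) + 7(v + 2).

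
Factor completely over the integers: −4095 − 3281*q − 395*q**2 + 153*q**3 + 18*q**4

(3*q + 7)*(6*q + 13)*(q + 9)*(q − 5)

Trying the rational-root candidates, q = 5 is a root, so (q − 5) is a factor; dividing leaves 18*q**3 + 243*q**2 + 820*q + 819.
Next, q = −13/6 is a root, giving the factor (6*q + 13) and quotient 3*q**2 + 34*q + 63.
The remaining quadratic factors as (3*q + 7)(q + 9).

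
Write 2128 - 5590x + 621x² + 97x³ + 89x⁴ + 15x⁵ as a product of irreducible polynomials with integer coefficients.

Testing divisors of the constant over divisors of the leading coefficient, x = -7 is a root, so (x + 7) divides it; the quotient is 15x⁴ - 16x³ + 209x² - 842x + 304.
Then x = 2/5 is a root, giving the factor (5x - 2) and quotient 3x³ - 2x² + 41x - 152.
Then x = 8/3 is a root, so (3x - 8) is a factor; dividing leaves x² + 2x + 19.
The quadratic x² + 2x + 19 has discriminant -72 < 0 and is irreducible over ℤ.

(3x - 8)(5x - 2)(x + 7)(x² + 2x + 19)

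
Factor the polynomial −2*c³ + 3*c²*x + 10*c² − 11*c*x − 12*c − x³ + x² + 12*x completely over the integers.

−(2*c + x − 4)*(c − x)*(c − x − 3)

Group: 2*c*(−c² + 2*c*x + 3*c − x² − 3*x) + (x − 4)*(−c² + 2*c*x + 3*c − x² − 3*x); both groups contain (−c² + 2*c*x + 3*c − x² − 3*x), so (2*c + x − 4) is a factor with cofactor −c² + 2*c*x + 3*c − x² − 3*x.
The cofactor groups again: −c² + 2*c*x + 3*c − x² − 3*x = −c*(c − x − 3) + x*(c − x − 3); both groups contain (c − x − 3), giving −(c − x)*(c − x − 3).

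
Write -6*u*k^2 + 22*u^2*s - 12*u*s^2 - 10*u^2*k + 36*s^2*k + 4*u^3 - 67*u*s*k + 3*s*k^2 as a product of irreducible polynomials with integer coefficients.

Group: 2*u*(2*u^2 + 12*u*s - 5*u*k - 36*s*k - 3*k^2) - s*(2*u^2 + 12*u*s - 5*u*k - 36*s*k - 3*k^2); both groups contain (2*u^2 + 12*u*s - 5*u*k - 36*s*k - 3*k^2), so (2*u - s) is a factor with cofactor 2*u^2 + 12*u*s - 5*u*k - 36*s*k - 3*k^2.
The cofactor groups again: 2*u^2 + 12*u*s - 5*u*k - 36*s*k - 3*k^2 = 2*u*(u - 3*k) + (12*s + k)*(u - 3*k); both groups contain (u - 3*k), giving (2*u + 12*s + k)*(u - 3*k).

(u - 3*k)*(2*u - s)*(2*u + 12*s + k)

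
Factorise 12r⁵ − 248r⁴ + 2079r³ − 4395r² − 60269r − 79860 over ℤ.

Testing divisors of the constant over divisors of the leading coefficient, r = 12 is a root, so (r − 12) divides it; the quotient is 12r⁴ − 104r³ + 831r² + 5577r + 6655.
Then r = −5/2 is a root, so (2r + 5) divides it; the quotient is 6r³ − 67r² + 583r + 1331.
Continuing, r = −11/6 is a root, so (6r + 11) divides it; the quotient is r² − 13r + 121.
The quadratic r² − 13r + 121 has discriminant −315 < 0 and is irreducible over ℤ.

(2r + 5)(6r + 11)(r − 12)(r² − 13r + 121)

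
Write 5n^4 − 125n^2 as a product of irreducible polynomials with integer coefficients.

5n^2(n + 5)(n − 5)

Pull out the common factor 5n^2; n^2 − 25 is a difference of squares.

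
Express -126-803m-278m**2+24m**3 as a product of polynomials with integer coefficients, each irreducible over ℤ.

By the rational root theorem, m = -9/4 is a root, giving the factor (4m+9) and quotient 6m**2-83m-14.
The remaining quadratic factors as (m-14)(6m+1).

(4m+9)(6m+1)(m-14)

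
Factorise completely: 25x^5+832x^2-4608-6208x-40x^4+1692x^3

Trying the rational-root candidates, x = -8/5 is a root, giving the factor (5x+8) and quotient 5x^4-16x^3+364x^2-416x-576.
Then x = 2 is a root, giving the factor (x-2) and quotient 5x^3-6x^2+352x+288.
Next, x = -4/5 is a root, so (5x+4) is a factor; dividing leaves x^2-2x+72.
The quadratic x^2-2x+72 has discriminant -284 < 0 and is irreducible over ℤ.

(5x+4)(5x+8)(x-2)(x^2-2x+72)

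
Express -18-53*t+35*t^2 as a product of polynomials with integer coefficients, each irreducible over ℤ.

(5*t-9)*(7*t+2)

Need a pair with product 35·(-18) = -630 and sum -53: that's 10 and -63.
Split the middle term: 35*t^2+10*t - 63*t-18 = 5*t*(7*t+2) - 9*(7*t+2).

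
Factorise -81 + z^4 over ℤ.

(z + 3)(z - 3)(z^2 + 9)

Difference of squares twice: with A = z and B = 3, A⁴ − B⁴ = (A² − B²)(A² + B²), and A² − B² factors again.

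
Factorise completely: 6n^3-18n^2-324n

6n(n+6)(n-9)

Pull out the common factor 6n, then factor the remaining trinomial.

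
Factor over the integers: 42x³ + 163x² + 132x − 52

By the rational root theorem, x = −13/6 is a root, so (6x + 13) divides it; the quotient is 7x² + 12x − 4.
The remaining quadratic factors as (x + 2)(7x − 2).

(6x + 13)(7x − 2)(x + 2)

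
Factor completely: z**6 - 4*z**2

z**2*(z**2 + 2)*(z**2 - 2)

Factor out z**2 first: what remains is z**4 - 4.
Recognize a difference of squares with the parts z**2 and 2.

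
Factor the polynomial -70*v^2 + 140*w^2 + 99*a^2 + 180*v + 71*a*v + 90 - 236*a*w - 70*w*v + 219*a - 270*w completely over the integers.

(11*a - 14*w + 14*v + 6)*(9*a - 10*w - 5*v + 15)

Group: 11*a*(9*a - 10*w - 5*v + 15) + (-14*w + 14*v + 6)*(9*a - 10*w - 5*v + 15); both groups contain (9*a - 10*w - 5*v + 15).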